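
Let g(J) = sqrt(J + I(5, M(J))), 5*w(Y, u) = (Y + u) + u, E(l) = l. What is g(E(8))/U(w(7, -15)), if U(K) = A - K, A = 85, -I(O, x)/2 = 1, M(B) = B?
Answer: 5*sqrt(6)/448 ≈ 0.027338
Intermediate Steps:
I(O, x) = -2 (I(O, x) = -2*1 = -2)
w(Y, u) = Y/5 + 2*u/5 (w(Y, u) = ((Y + u) + u)/5 = (Y + 2*u)/5 = Y/5 + 2*u/5)
g(J) = sqrt(-2 + J) (g(J) = sqrt(J - 2) = sqrt(-2 + J))
U(K) = 85 - K
g(E(8))/U(w(7, -15)) = sqrt(-2 + 8)/(85 - ((1/5)*7 + (2/5)*(-15))) = sqrt(6)/(85 - (7/5 - 6)) = sqrt(6)/(85 - 1*(-23/5)) = sqrt(6)/(85 + 23/5) = sqrt(6)/(448/5) = sqrt(6)*(5/448) = 5*sqrt(6)/448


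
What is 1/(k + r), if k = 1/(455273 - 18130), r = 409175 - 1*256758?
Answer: 437143/66628024632 ≈ 6.5609e-6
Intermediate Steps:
r = 152417 (r = 409175 - 256758 = 152417)
k = 1/437143 ≈ 2.2876e-6
1/(k + r) = 1/(1/437143 + 152417) = 1/(66628024632/437143) = 437143/66628024632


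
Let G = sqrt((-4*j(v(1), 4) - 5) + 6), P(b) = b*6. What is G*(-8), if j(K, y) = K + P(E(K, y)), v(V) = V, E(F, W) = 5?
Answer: -8*I*sqrt(123) ≈ -88.724*I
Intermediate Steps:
P(b) = 6*b
j(K, y) = 30 + K (j(K, y) = K + 6*5 = K + 30 = 30 + K)
G = I*sqrt(123) (G = sqrt((-4*(30 + 1) - 5) + 6) = sqrt((-4*31 - 5) + 6) = sqrt((-124 - 5) + 6) = sqrt(-129 + 6) = sqrt(-123) = I*sqrt(123) ≈ 11.091*I)
G*(-8) = (I*sqrt(123))*(-8) = -8*I*sqrt(123)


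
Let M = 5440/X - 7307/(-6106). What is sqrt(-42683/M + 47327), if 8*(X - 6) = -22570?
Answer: sqrt(269542840959694951077)/50582433 ≈ 324.57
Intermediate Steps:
X = -11261/4 (X = 6 + (1/8)*(-22570) = 6 - 11285/4 = -11261/4 ≈ -2815.3)
M = -50582433/68759666 (M = 5440/(-11261/4) - 7307/(-6106) = 5440*(-4/11261) - 7307*(-1/6106) = -21760/11261 + 7307/6106 = -50582433/68759666 ≈ -0.73564)
sqrt(-42683/M + 47327) = sqrt(-42683/(-50582433/68759666) + 47327) = sqrt(-42683*(-68759666/50582433) + 47327) = sqrt(2934868823878/50582433 + 47327) = sqrt(5328783630469/50582433) = sqrt(269542840959694951077)/50582433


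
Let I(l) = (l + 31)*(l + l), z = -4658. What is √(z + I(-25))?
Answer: I*√4958 ≈ 70.413*I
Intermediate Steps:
I(l) = 2*l*(31 + l) (I(l) = (31 + l)*(2*l) = 2*l*(31 + l))
√(z + I(-25)) = √(-4658 + 2*(-25)*(31 - 25)) = √(-4658 + 2*(-25)*6) = √(-4658 - 300) = √(-4958) = I*√4958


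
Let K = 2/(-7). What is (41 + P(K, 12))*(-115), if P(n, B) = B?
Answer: -6095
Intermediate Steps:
K = -2/7 (K = 2*(-⅐) = -2/7 ≈ -0.28571)
(41 + P(K, 12))*(-115) = (41 + 12)*(-115) = 53*(-115) = -6095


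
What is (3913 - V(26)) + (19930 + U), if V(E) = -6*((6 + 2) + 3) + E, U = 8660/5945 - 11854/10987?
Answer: 312001532547/13063543 ≈ 23883.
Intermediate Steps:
U = 4935078/13063543 (U = 8660*(1/5945) - 11854*1/10987 = 1732/1189 - 11854/10987 = 4935078/13063543 ≈ 0.37777)
V(E) = -66 + E (V(E) = -6*(8 + 3) + E = -6*11 + E = -66 + E)
(3913 - V(26)) + (19930 + U) = (3913 - (-66 + 26)) + (19930 + 4935078/13063543) = (3913 - 1*(-40)) + 260361347068/13063543 = (3913 + 40) + 260361347068/13063543 = 3953 + 260361347068/13063543 = 312001532547/13063543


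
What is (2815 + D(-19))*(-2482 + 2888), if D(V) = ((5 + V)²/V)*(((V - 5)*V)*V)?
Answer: 37429546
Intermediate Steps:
D(V) = V*(5 + V)²*(-5 + V) (D(V) = ((5 + V)²/V)*(((-5 + V)*V)*V) = ((5 + V)²/V)*((V*(-5 + V))*V) = ((5 + V)²/V)*(V²*(-5 + V)) = V*(5 + V)²*(-5 + V))
(2815 + D(-19))*(-2482 + 2888) = (2815 - 19*(5 - 19)²*(-5 - 19))*(-2482 + 2888) = (2815 - 19*(-14)²*(-24))*406 = (2815 - 19*196*(-24))*406 = (2815 + 89376)*406 = 92191*406 = 37429546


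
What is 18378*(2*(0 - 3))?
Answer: -110268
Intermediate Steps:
18378*(2*(0 - 3)) = 18378*(2*(-3)) = 18378*(-6) = -110268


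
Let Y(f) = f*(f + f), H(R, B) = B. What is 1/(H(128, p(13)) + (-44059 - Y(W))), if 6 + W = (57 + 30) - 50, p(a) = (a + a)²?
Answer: -1/45305 ≈ -2.2073e-5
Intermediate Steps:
p(a) = 4*a² (p(a) = (2*a)² = 4*a²)
W = 31 (W = -6 + ((57 + 30) - 50) = -6 + (87 - 50) = -6 + 37 = 31)
Y(f) = 2*f² (Y(f) = f*(2*f) = 2*f²)
1/(H(128, p(13)) + (-44059 - Y(W))) = 1/(4*13² + (-44059 - 2*31²)) = 1/(4*169 + (-44059 - 2*961)) = 1/(676 + (-44059 - 1*1922)) = 1/(676 + (-44059 - 1922)) = 1/(676 - 45981) = 1/(-45305) = -1/45305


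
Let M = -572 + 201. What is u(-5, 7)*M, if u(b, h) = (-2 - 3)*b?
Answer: -9275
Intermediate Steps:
M = -371
u(b, h) = -5*b
u(-5, 7)*M = -5*(-5)*(-371) = 25*(-371) = -9275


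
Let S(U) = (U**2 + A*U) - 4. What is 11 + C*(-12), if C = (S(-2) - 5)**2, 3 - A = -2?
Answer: -2689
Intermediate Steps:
A = 5 (A = 3 - 1*(-2) = 3 + 2 = 5)
S(U) = -4 + U**2 + 5*U (S(U) = (U**2 + 5*U) - 4 = -4 + U**2 + 5*U)
C = 225 (C = ((-4 + (-2)**2 + 5*(-2)) - 5)**2 = ((-4 + 4 - 10) - 5)**2 = (-10 - 5)**2 = (-15)**2 = 225)
11 + C*(-12) = 11 + 225*(-12) = 11 - 2700 = -2689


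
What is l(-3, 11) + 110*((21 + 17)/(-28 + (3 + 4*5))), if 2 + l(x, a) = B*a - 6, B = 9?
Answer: -745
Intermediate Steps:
l(x, a) = -8 + 9*a (l(x, a) = -2 + (9*a - 6) = -2 + (-6 + 9*a) = -8 + 9*a)
l(-3, 11) + 110*((21 + 17)/(-28 + (3 + 4*5))) = (-8 + 9*11) + 110*((21 + 17)/(-28 + (3 + 4*5))) = (-8 + 99) + 110*(38/(-28 + (3 + 20))) = 91 + 110*(38/(-28 + 23)) = 91 + 110*(38/(-5)) = 91 + 110*(38*(-⅕)) = 91 + 110*(-38/5) = 91 - 836 = -745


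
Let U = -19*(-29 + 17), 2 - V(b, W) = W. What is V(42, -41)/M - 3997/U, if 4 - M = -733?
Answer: -2935985/168036 ≈ -17.472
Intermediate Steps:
V(b, W) = 2 - W
U = 228 (U = -19*(-12) = 228)
M = 737 (M = 4 - 1*(-733) = 4 + 733 = 737)
V(42, -41)/M - 3997/U = (2 - 1*(-41))/737 - 3997/228 = (2 + 41)*(1/737) - 3997*1/228 = 43*(1/737) - 3997/228 = 43/737 - 3997/228 = -2935985/168036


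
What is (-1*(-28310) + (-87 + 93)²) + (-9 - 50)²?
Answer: 31827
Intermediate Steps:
(-1*(-28310) + (-87 + 93)²) + (-9 - 50)² = (28310 + 6²) + (-59)² = (28310 + 36) + 3481 = 28346 + 3481 = 31827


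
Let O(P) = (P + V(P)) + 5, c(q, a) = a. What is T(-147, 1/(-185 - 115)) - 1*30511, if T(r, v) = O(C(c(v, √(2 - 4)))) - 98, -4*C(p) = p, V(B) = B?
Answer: -30604 - I*√2/2 ≈ -30604.0 - 0.70711*I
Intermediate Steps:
C(p) = -p/4
O(P) = 5 + 2*P (O(P) = (P + P) + 5 = 2*P + 5 = 5 + 2*P)
T(r, v) = -93 - I*√2/2 (T(r, v) = (5 + 2*(-√(2 - 4)/4)) - 98 = (5 + 2*(-I*√2/4)) - 98 = (5 - I*√2/2) - 98 = -93 - I*√2/2)
T(-147, 1/(-185 - 115)) - 1*30511 = (-93 - I*√2/2) - 1*30511 = (-93 - I*√2/2) - 30511 = -30604 - I*√2/2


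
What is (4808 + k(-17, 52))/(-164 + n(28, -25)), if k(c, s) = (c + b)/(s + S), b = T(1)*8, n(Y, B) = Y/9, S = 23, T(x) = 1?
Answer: -1081773/36200 ≈ -29.883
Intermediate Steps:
n(Y, B) = Y/9 (n(Y, B) = Y*(⅑) = Y/9)
b = 8 (b = 1*8 = 8)
k(c, s) = (8 + c)/(23 + s) (k(c, s) = (c + 8)/(s + 23) = (8 + c)/(23 + s))
(4808 + k(-17, 52))/(-164 + n(28, -25)) = (4808 + (8 - 17)/(23 + 52))/(-164 + (⅑)*28) = (4808 - 9/75)/(-164 + 28/9) = (4808 + (1/75)*(-9))/(-1448/9) = (4808 - 3/25)*(-9/1448) = (120197/25)*(-9/1448) = -1081773/36200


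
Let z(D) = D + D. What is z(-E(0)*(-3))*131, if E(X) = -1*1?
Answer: -786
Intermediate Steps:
E(X) = -1
z(D) = 2*D
z(-E(0)*(-3))*131 = (2*(-(-1)*(-3)))*131 = (2*(-1*3))*131 = (2*(-3))*131 = -6*131 = -786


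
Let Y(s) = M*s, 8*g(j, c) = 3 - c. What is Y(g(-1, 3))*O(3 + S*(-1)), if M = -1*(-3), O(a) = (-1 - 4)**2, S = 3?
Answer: 0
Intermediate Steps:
g(j, c) = 3/8 - c/8 (g(j, c) = (3 - c)/8 = 3/8 - c/8)
O(a) = 25 (O(a) = (-5)**2 = 25)
M = 3
Y(s) = 3*s
Y(g(-1, 3))*O(3 + S*(-1)) = (3*(3/8 - 1/8*3))*25 = (3*(3/8 - 3/8))*25 = (3*0)*25 = 0*25 = 0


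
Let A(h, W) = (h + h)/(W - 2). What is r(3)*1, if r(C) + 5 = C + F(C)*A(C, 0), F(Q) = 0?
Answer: -2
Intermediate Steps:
A(h, W) = 2*h/(-2 + W) (A(h, W) = (2*h)/(-2 + W) = 2*h/(-2 + W))
r(C) = -5 + C (r(C) = -5 + (C + 0*(2*C/(-2 + 0))) = -5 + (C + 0*(2*C/(-2))) = -5 + (C + 0*(2*C*(-½))) = -5 + (C + 0*(-C)) = -5 + (C + 0) = -5 + C)
r(3)*1 = (-5 + 3)*1 = -2*1 = -2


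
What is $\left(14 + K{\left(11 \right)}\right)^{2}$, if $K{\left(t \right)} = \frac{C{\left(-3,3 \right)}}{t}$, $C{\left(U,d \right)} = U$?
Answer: $\frac{22801}{121} \approx 188.44$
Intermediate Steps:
$K{\left(t \right)} = - \frac{3}{t}$
$\left(14 + K{\left(11 \right)}\right)^{2} = \left(14 - \frac{3}{11}\right)^{2} = \left(\frac{151}{11}\right)^{2} = \frac{22801}{121}$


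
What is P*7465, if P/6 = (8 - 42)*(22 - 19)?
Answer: -4568580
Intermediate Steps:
P = -612 (P = 6*((8 - 42)*(22 - 19)) = 6*(-34*3) = 6*(-102) = -612)
P*7465 = -612*7465 = -4568580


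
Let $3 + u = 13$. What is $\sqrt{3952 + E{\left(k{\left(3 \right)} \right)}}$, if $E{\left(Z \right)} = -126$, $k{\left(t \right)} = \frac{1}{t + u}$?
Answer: $\sqrt{3826} \approx 61.855$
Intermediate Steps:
$u = 10$ ($u = -3 + 13 = 10$)
$k{\left(t \right)} = \frac{1}{10 + t}$ ($k{\left(t \right)} = \frac{1}{t + 10} = \frac{1}{10 + t}$)
$\sqrt{3952 + E{\left(k{\left(3 \right)} \right)}} = \sqrt{3952 - 126} = \sqrt{3826}$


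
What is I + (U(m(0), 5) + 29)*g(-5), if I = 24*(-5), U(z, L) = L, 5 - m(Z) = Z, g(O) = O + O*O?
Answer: 560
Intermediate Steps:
g(O) = O + O**2
m(Z) = 5 - Z
I = -120
I + (U(m(0), 5) + 29)*g(-5) = -120 + (5 + 29)*(-5*(1 - 5)) = -120 + 34*(-5*(-4)) = -120 + 34*20 = -120 + 680 = 560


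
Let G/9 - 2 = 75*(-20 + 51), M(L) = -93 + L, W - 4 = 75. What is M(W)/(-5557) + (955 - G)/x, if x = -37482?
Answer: 55799032/104143737 ≈ 0.53579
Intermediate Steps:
W = 79 (W = 4 + 75 = 79)
G = 20943 (G = 18 + 9*(75*(-20 + 51)) = 18 + 9*(75*31) = 18 + 9*2325 = 18 + 20925 = 20943)
M(W)/(-5557) + (955 - G)/x = (-93 + 79)/(-5557) + (955 - 1*20943)/(-37482) = -14*(-1/5557) + (955 - 20943)*(-1/37482) = 14/5557 - 19988*(-1/37482) = 14/5557 + 9994/18741 = 55799032/104143737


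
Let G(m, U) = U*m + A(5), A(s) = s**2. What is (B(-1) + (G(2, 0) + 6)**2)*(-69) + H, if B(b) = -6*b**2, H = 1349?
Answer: -64546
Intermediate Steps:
G(m, U) = 25 + U*m (G(m, U) = U*m + 5**2 = U*m + 25 = 25 + U*m)
(B(-1) + (G(2, 0) + 6)**2)*(-69) + H = (-6*(-1)**2 + ((25 + 0*2) + 6)**2)*(-69) + 1349 = (-6*1 + ((25 + 0) + 6)**2)*(-69) + 1349 = (-6 + (25 + 6)**2)*(-69) + 1349 = (-6 + 31**2)*(-69) + 1349 = (-6 + 961)*(-69) + 1349 = 955*(-69) + 1349 = -65895 + 1349 = -64546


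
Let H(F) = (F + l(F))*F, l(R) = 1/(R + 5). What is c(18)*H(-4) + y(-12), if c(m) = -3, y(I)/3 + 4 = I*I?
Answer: 384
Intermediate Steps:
l(R) = 1/(5 + R)
y(I) = -12 + 3*I**2 (y(I) = -12 + 3*(I*I) = -12 + 3*I**2)
H(F) = F*(F + 1/(5 + F)) (H(F) = (F + 1/(5 + F))*F = F*(F + 1/(5 + F)))
c(18)*H(-4) + y(-12) = -(-12)*(1 - 4*(5 - 4))/(5 - 4) + (-12 + 3*(-12)**2) = -(-12)*(1 - 4*1)/1 + (-12 + 3*144) = -(-12)*(1 - 4) + (-12 + 432) = -(-12)*(-3) + 420 = -3*12 + 420 = -36 + 420 = 384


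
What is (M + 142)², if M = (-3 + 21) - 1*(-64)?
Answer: 50176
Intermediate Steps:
M = 82 (M = 18 + 64 = 82)
(M + 142)² = (82 + 142)² = 224² = 50176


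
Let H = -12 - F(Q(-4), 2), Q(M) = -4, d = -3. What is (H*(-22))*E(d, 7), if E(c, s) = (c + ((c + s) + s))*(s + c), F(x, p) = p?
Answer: 9856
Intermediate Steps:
H = -14 (H = -12 - 1*2 = -12 - 2 = -14)
E(c, s) = (c + s)*(2*c + 2*s) (E(c, s) = (c + (c + 2*s))*(c + s) = (2*c + 2*s)*(c + s) = (c + s)*(2*c + 2*s))
(H*(-22))*E(d, 7) = (-14*(-22))*(2*(-3)² + 2*7² + 4*(-3)*7) = 308*(2*9 + 2*49 - 84) = 308*(18 + 98 - 84) = 308*32 = 9856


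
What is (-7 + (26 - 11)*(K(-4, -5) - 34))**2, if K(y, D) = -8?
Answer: 405769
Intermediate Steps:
(-7 + (26 - 11)*(K(-4, -5) - 34))**2 = (-7 + (26 - 11)*(-8 - 34))**2 = (-7 + 15*(-42))**2 = (-7 - 630)**2 = (-637)**2 = 405769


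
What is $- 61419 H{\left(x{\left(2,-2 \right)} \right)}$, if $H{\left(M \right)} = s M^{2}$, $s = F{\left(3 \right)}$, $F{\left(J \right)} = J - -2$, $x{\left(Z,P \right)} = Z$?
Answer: $-1228380$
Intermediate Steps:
$F{\left(J \right)} = 2 + J$ ($F{\left(J \right)} = J + 2 = 2 + J$)
$s = 5$ ($s = 2 + 3 = 5$)
$H{\left(M \right)} = 5 M^{2}$
$- 61419 H{\left(x{\left(2,-2 \right)} \right)} = - 61419 \cdot 5 \cdot 2^{2} = - 61419 \cdot 5 \cdot 4 = \left(-61419\right) 20 = -1228380$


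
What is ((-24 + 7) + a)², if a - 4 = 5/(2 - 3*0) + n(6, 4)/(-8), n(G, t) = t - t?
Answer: 441/4 ≈ 110.25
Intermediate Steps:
n(G, t) = 0
a = 13/2 (a = 4 + (5/(2 - 3*0) + 0/(-8)) = 4 + (5/(2 + 0) + 0*(-⅛)) = 4 + (5/2 + 0) = 4 + 5/2 = 13/2 ≈ 6.5000)
((-24 + 7) + a)² = ((-24 + 7) + 13/2)² = (-17 + 13/2)² = (-21/2)² = 441/4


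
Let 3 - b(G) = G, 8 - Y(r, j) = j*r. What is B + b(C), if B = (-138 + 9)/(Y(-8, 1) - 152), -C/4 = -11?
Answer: -5447/136 ≈ -40.051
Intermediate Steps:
Y(r, j) = 8 - j*r
C = 44 (C = -4*(-11) = 44)
b(G) = 3 - G
B = 129/136 (B = (-138 + 9)/((8 - 1*1*(-8)) - 152) = -129/((8 + 8) - 152) = -129/(16 - 152) = -129/(-136) = -129*(-1/136) = 129/136 ≈ 0.94853)
B + b(C) = 129/136 + (3 - 1*44) = 129/136 + (3 - 44) = 129/136 - 41 = -5447/136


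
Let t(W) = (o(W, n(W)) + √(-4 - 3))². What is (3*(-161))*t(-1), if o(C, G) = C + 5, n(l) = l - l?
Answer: -4347 - 3864*I*√7 ≈ -4347.0 - 10223.0*I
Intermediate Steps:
n(l) = 0
o(C, G) = 5 + C
t(W) = (5 + W + I*√7)² (t(W) = ((5 + W) + √(-4 - 3))² = ((5 + W) + √(-7))² = ((5 + W) + I*√7)² = (5 + W + I*√7)²)
(3*(-161))*t(-1) = (3*(-161))*(5 - 1 + I*√7)² = -483*(4 + I*√7)²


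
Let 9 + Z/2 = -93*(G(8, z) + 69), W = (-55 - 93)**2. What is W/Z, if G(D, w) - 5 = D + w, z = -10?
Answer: -10952/6705 ≈ -1.6334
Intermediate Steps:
G(D, w) = 5 + D + w (G(D, w) = 5 + (D + w) = 5 + D + w)
W = 21904 (W = (-148)**2 = 21904)
Z = -13410 (Z = -18 + 2*(-93*((5 + 8 - 10) + 69)) = -18 + 2*(-93*(3 + 69)) = -18 + 2*(-93*72) = -18 + 2*(-6696) = -18 - 13392 = -13410)
W/Z = 21904/(-13410) = 21904*(-1/13410) = -10952/6705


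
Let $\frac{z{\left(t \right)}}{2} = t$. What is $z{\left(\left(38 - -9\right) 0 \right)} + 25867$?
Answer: $25867$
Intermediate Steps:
$z{\left(t \right)} = 2 t$
$z{\left(\left(38 - -9\right) 0 \right)} + 25867 = 2 \left(38 - -9\right) 0 + 25867 = 2 \left(38 + 9\right) 0 + 25867 = 2 \cdot 47 \cdot 0 + 25867 = 2 \cdot 0 + 25867 = 0 + 25867 = 25867$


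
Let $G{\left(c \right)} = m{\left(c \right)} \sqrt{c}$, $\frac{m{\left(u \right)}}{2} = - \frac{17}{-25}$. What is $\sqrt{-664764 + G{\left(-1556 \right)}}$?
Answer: $\frac{2 \sqrt{-4154775 + 17 i \sqrt{389}}}{5} \approx 0.032899 + 815.33 i$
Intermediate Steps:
$m{\left(u \right)} = \frac{34}{25}$ ($m{\left(u \right)} = 2 \left(- \frac{17}{-25}\right) = 2 \left(\left(-17\right) \left(- \frac{1}{25}\right)\right) = 2 \cdot \frac{17}{25} = \frac{34}{25}$)
$G{\left(c \right)} = \frac{34 \sqrt{c}}{25}$
$\sqrt{-664764 + G{\left(-1556 \right)}} = \sqrt{-664764 + \frac{34 \sqrt{-1556}}{25}} = \sqrt{-664764 + \frac{34 \cdot 2 i \sqrt{389}}{25}} = \sqrt{-664764 + \frac{68 i \sqrt{389}}{25}}$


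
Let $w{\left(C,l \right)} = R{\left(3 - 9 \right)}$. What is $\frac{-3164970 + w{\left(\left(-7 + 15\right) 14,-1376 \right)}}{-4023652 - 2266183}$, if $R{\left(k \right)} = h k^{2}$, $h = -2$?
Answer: $\frac{3165042}{6289835} \approx 0.5032$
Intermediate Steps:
$R{\left(k \right)} = - 2 k^{2}$
$w{\left(C,l \right)} = -72$ ($w{\left(C,l \right)} = - 2 \left(3 - 9\right)^{2} = - 2 \left(-6\right)^{2} = \left(-2\right) 36 = -72$)
$\frac{-3164970 + w{\left(\left(-7 + 15\right) 14,-1376 \right)}}{-4023652 - 2266183} = \frac{-3164970 - 72}{-4023652 - 2266183} = - \frac{3165042}{-6289835} = \left(-3165042\right) \left(- \frac{1}{6289835}\right) = \frac{3165042}{6289835}$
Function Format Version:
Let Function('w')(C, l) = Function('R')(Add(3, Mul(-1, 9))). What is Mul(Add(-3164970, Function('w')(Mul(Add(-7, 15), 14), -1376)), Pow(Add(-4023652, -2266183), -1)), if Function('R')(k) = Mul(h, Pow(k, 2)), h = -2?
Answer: Rational(3165042, 6289835) ≈ 0.50320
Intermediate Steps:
Function('R')(k) = Mul(-2, Pow(k, 2))
Function('w')(C, l) = -72 (Function('w')(C, l) = Mul(-2, Pow(Add(3, Mul(-1, 9)), 2)) = Mul(-2, Pow(Add(3, -9), 2)) = Mul(-2, Pow(-6, 2)) = Mul(-2, 36) = -72)
Mul(Add(-3164970, Function('w')(Mul(Add(-7, 15), 14), -1376)), Pow(Add(-4023652, -2266183), -1)) = Mul(Add(-3164970, -72), Pow(Add(-4023652, -2266183), -1)) = Mul(-3165042, Pow(-6289835, -1)) = Mul(-3165042, Rational(-1, 6289835)) = Rational(3165042, 6289835)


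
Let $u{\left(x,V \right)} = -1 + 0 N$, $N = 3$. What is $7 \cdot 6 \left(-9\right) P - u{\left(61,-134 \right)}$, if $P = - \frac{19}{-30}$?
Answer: $- \frac{1192}{5} \approx -238.4$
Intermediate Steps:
$P = \frac{19}{30}$ ($P = \left(-19\right) \left(- \frac{1}{30}\right) = \frac{19}{30} \approx 0.63333$)
$u{\left(x,V \right)} = -1$ ($u{\left(x,V \right)} = -1 + 0 \cdot 3 = -1 + 0 = -1$)
$7 \cdot 6 \left(-9\right) P - u{\left(61,-134 \right)} = 7 \cdot 6 \left(-9\right) \frac{19}{30} - -1 = 42 \left(-9\right) \frac{19}{30} + 1 = \left(-378\right) \frac{19}{30} + 1 = - \frac{1197}{5} + 1 = - \frac{1192}{5}$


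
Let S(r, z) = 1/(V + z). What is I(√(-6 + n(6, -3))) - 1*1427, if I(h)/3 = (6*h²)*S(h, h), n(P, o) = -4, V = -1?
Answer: -15517/11 + 180*I*√10/11 ≈ -1410.6 + 51.746*I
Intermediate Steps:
S(r, z) = 1/(-1 + z)
I(h) = 18*h²/(-1 + h) (I(h) = 3*((6*h²)/(-1 + h)) = 3*(6*h²/(-1 + h)) = 18*h²/(-1 + h))
I(√(-6 + n(6, -3))) - 1*1427 = 18*(√(-6 - 4))²/(-1 + √(-6 - 4)) - 1*1427 = 18*(√(-10))²/(-1 + √(-10)) - 1427 = 18*(I*√10)²/(-1 + I*√10) - 1427 = 18*(-10)/(-1 + I*√10) - 1427 = -180/(-1 + I*√10) - 1427 = -1427 - 180/(-1 + I*√10)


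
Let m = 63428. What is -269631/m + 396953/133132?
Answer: -669911213/527768531 ≈ -1.2693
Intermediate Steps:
-269631/m + 396953/133132 = -269631/63428 + 396953/133132 = -669911213/527768531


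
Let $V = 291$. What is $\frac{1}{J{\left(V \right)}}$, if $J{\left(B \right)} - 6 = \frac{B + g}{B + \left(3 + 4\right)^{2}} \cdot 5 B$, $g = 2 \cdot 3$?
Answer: $\frac{68}{86835} \approx 0.00078309$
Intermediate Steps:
$g = 6$
$J{\left(B \right)} = 6 + \frac{5 B \left(6 + B\right)}{49 + B}$ ($J{\left(B \right)} = 6 + \frac{B + 6}{B + \left(3 + 4\right)^{2}} \cdot 5 B = 6 + \frac{6 + B}{B + 7^{2}} \cdot 5 B = 6 + \frac{6 + B}{B + 49} \cdot 5 B = 6 + \frac{6 + B}{49 + B} 5 B = 6 + \frac{5 \left(6 + B\right)}{49 + B} B = 6 + \frac{5 B \left(6 + B\right)}{49 + B}$)
$\frac{1}{J{\left(V \right)}} = \frac{1}{\frac{1}{49 + 291} \left(294 + 5 \cdot 291^{2} + 36 \cdot 291\right)} = \frac{1}{\frac{1}{340} \left(294 + 5 \cdot 84681 + 10476\right)} = \frac{1}{\frac{1}{340} \left(294 + 423405 + 10476\right)} = \frac{1}{\frac{1}{340} \cdot 434175} = \frac{1}{\frac{86835}{68}} = \frac{68}{86835}$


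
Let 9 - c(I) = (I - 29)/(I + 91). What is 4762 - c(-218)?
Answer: 603878/127 ≈ 4754.9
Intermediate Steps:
c(I) = 9 - (-29 + I)/(91 + I) (c(I) = 9 - (I - 29)/(I + 91) = 9 - (-29 + I)/(91 + I))
4762 - c(-218) = 4762 - 8*(106 - 218)/(91 - 218) = 4762 - 8*(-112)/(-127) = 4762 - 8*(-1)*(-112)/127 = 4762 - 1*896/127 = 4762 - 896/127 = 603878/127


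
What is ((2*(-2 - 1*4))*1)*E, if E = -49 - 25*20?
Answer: 6588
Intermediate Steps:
E = -549 (E = -49 - 500 = -549)
((2*(-2 - 1*4))*1)*E = ((2*(-2 - 1*4))*1)*(-549) = ((2*(-2 - 4))*1)*(-549) = ((2*(-6))*1)*(-549) = -12*1*(-549) = -12*(-549) = 6588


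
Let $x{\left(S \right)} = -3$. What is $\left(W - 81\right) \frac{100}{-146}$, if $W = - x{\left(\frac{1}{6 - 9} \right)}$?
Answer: $\frac{3900}{73} \approx 53.425$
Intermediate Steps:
$W = 3$ ($W = \left(-1\right) \left(-3\right) = 3$)
$\left(W - 81\right) \frac{100}{-146} = \left(3 - 81\right) \frac{100}{-146} = - 78 \cdot 100 \left(- \frac{1}{146}\right) = \left(-78\right) \left(- \frac{50}{73}\right) = \frac{3900}{73}$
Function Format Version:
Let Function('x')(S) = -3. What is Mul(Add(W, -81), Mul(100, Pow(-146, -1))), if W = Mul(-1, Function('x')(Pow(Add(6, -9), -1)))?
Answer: Rational(3900, 73) ≈ 53.425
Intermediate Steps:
W = 3 (W = Mul(-1, -3) = 3)
Mul(Add(W, -81), Mul(100, Pow(-146, -1))) = Mul(Add(3, -81), Mul(100, Pow(-146, -1))) = Mul(-78, Mul(100, Rational(-1, 146))) = Mul(-78, Rational(-50, 73)) = Rational(3900, 73)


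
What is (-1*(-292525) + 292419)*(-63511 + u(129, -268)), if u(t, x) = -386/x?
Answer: -2489018904632/67 ≈ -3.7150e+10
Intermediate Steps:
(-1*(-292525) + 292419)*(-63511 + u(129, -268)) = (-1*(-292525) + 292419)*(-63511 - 386/(-268)) = (292525 + 292419)*(-63511 - 386*(-1/268)) = 584944*(-63511 + 193/134) = 584944*(-8510281/134) = -2489018904632/67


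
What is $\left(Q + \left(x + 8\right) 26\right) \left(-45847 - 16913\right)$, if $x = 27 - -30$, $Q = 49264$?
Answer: $-3197873040$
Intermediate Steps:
$x = 57$ ($x = 27 + 30 = 57$)
$\left(Q + \left(x + 8\right) 26\right) \left(-45847 - 16913\right) = \left(49264 + \left(57 + 8\right) 26\right) \left(-45847 - 16913\right) = \left(49264 + 65 \cdot 26\right) \left(-62760\right) = \left(49264 + 1690\right) \left(-62760\right) = 50954 \left(-62760\right) = -3197873040$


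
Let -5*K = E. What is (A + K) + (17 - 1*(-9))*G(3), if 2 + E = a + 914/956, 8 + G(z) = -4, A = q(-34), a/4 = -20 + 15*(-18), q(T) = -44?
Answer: -295861/2390 ≈ -123.79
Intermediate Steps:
a = -1160 (a = 4*(-20 + 15*(-18)) = 4*(-20 - 270) = 4*(-290) = -1160)
A = -44
G(z) = -12 (G(z) = -8 - 4 = -12)
E = -554979/478 (E = -2 + (-1160 + 914/956) = -2 + (-1160 + 914*(1/956)) = -2 + (-1160 + 457/478) = -2 - 554023/478 = -554979/478 ≈ -1161.0)
K = 554979/2390 (K = -⅕*(-554979/478) = 554979/2390 ≈ 232.21)
(A + K) + (17 - 1*(-9))*G(3) = (-44 + 554979/2390) + (17 - 1*(-9))*(-12) = 449819/2390 + (17 + 9)*(-12) = 449819/2390 + 26*(-12) = 449819/2390 - 312 = -295861/2390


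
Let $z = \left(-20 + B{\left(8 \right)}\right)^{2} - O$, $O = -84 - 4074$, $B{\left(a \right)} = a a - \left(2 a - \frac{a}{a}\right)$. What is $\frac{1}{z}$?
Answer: $\frac{1}{4999} \approx 0.00020004$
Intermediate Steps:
$B{\left(a \right)} = 1 + a^{2} - 2 a$ ($B{\left(a \right)} = a^{2} - \left(-1 + 2 a\right) = 1 + a^{2} - 2 a$)
$O = -4158$ ($O = -84 - 4074 = -4158$)
$z = 4999$ ($z = \left(-20 + \left(1 + 8^{2} - 16\right)\right)^{2} - -4158 = \left(-20 + \left(1 + 64 - 16\right)\right)^{2} + 4158 = \left(-20 + 49\right)^{2} + 4158 = 29^{2} + 4158 = 841 + 4158 = 4999$)
$\frac{1}{z} = \frac{1}{4999}$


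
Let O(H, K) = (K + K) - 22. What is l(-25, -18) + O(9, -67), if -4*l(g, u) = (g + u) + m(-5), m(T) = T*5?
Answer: -139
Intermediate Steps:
m(T) = 5*T
l(g, u) = 25/4 - g/4 - u/4 (l(g, u) = -((g + u) + 5*(-5))/4 = -((g + u) - 25)/4 = -(-25 + g + u)/4 = 25/4 - g/4 - u/4)
O(H, K) = -22 + 2*K (O(H, K) = 2*K - 22 = -22 + 2*K)
l(-25, -18) + O(9, -67) = (25/4 - ¼*(-25) - ¼*(-18)) + (-22 + 2*(-67)) = (25/4 + 25/4 + 9/2) + (-22 - 134) = 17 - 156 = -139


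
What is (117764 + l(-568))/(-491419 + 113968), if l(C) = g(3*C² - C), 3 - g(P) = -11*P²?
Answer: -10316636487367/377451 ≈ -2.7332e+7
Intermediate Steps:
g(P) = 3 + 11*P² (g(P) = 3 - (-11)*P² = 3 + 11*P²)
l(C) = 3 + 11*(-C + 3*C²)² (l(C) = 3 + 11*(3*C² - C)² = 3 + 11*(-C + 3*C²)²)
(117764 + l(-568))/(-491419 + 113968) = (117764 + (3 + 11*(-568)²*(-1 + 3*(-568))²))/(-491419 + 113968) = (117764 + (3 + 11*322624*(-1 - 1704)²))/(-377451) = (117764 + (3 + 11*322624*(-1705)²))*(-1/377451) = (117764 + (3 + 11*322624*2907025))*(-1/377451) = (117764 + (3 + 10316636369600))*(-1/377451) = (117764 + 10316636369603)*(-1/377451) = 10316636487367*(-1/377451) = -10316636487367/377451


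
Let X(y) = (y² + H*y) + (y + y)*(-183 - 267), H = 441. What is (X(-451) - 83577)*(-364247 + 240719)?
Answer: -40373026824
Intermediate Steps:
X(y) = y² - 459*y (X(y) = (y² + 441*y) + (y + y)*(-183 - 267) = (y² + 441*y) + (2*y)*(-450) = (y² + 441*y) - 900*y = y² - 459*y)
(X(-451) - 83577)*(-364247 + 240719) = (-451*(-459 - 451) - 83577)*(-364247 + 240719) = (-451*(-910) - 83577)*(-123528) = (410410 - 83577)*(-123528) = 326833*(-123528) = -40373026824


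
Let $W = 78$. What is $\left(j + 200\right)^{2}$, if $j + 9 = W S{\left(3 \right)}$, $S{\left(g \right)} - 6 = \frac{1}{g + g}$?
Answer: $451584$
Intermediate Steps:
$S{\left(g \right)} = 6 + \frac{1}{2 g}$ ($S{\left(g \right)} = 6 + \frac{1}{g + g} = 6 + \frac{1}{2 g}$)
$j = 472$ ($j = -9 + 78 \left(6 + \frac{1}{2 \cdot 3}\right) = -9 + 78 \left(6 + \frac{1}{2} \cdot \frac{1}{3}\right) = -9 + 78 \left(6 + \frac{1}{6}\right) = -9 + 78 \cdot \frac{37}{6} = -9 + 481 = 472$)
$\left(j + 200\right)^{2} = \left(472 + 200\right)^{2} = 672^{2} = 451584$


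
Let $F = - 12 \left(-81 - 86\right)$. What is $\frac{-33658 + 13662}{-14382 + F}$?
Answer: $\frac{9998}{6189} \approx 1.6154$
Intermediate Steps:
$F = 2004$ ($F = \left(-12\right) \left(-167\right) = 2004$)
$\frac{-33658 + 13662}{-14382 + F} = \frac{-33658 + 13662}{-14382 + 2004} = - \frac{19996}{-12378} = \left(-19996\right) \left(- \frac{1}{12378}\right) = \frac{9998}{6189}$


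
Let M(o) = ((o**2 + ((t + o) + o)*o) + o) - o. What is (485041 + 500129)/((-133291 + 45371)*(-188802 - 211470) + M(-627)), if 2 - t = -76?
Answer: 328390/11731014907 ≈ 2.7993e-5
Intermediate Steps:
t = 78 (t = 2 - 1*(-76) = 2 + 76 = 78)
M(o) = o**2 + o*(78 + 2*o) (M(o) = ((o**2 + ((78 + o) + o)*o) + o) - o = ((o**2 + (78 + 2*o)*o) + o) - o = ((o**2 + o*(78 + 2*o)) + o) - o = (o + o**2 + o*(78 + 2*o)) - o = o**2 + o*(78 + 2*o))
(485041 + 500129)/((-133291 + 45371)*(-188802 - 211470) + M(-627)) = (485041 + 500129)/((-133291 + 45371)*(-188802 - 211470) + 3*(-627)*(26 - 627)) = 985170/(-87920*(-400272) + 3*(-627)*(-601)) = 985170/(35191914240 + 1130481) = 985170/35193044721 = 985170*(1/35193044721) = 328390/11731014907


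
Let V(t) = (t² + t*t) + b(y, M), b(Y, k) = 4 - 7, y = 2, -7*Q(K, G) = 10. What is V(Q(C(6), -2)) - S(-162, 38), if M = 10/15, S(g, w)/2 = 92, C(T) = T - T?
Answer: -8963/49 ≈ -182.92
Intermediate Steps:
C(T) = 0
Q(K, G) = -10/7 (Q(K, G) = -⅐*10 = -10/7)
S(g, w) = 184 (S(g, w) = 2*92 = 184)
M = ⅔ (M = 10*(1/15) = ⅔ ≈ 0.66667)
b(Y, k) = -3
V(t) = -3 + 2*t² (V(t) = (t² + t*t) - 3 = (t² + t²) - 3 = 2*t² - 3 = -3 + 2*t²)
V(Q(C(6), -2)) - S(-162, 38) = (-3 + 2*(-10/7)²) - 1*184 = (-3 + 2*(100/49)) - 184 = (-3 + 200/49) - 184 = 53/49 - 184 = -8963/49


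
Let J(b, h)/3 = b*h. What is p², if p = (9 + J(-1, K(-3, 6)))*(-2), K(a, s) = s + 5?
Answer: 2304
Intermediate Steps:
K(a, s) = 5 + s
J(b, h) = 3*b*h (J(b, h) = 3*(b*h) = 3*b*h)
p = 48 (p = (9 + 3*(-1)*(5 + 6))*(-2) = (9 + 3*(-1)*11)*(-2) = (9 - 33)*(-2) = -24*(-2) = 48)
p² = 48² = 2304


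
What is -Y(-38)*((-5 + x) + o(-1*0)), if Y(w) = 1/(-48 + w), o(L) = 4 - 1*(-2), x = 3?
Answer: 2/43 ≈ 0.046512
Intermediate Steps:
o(L) = 6 (o(L) = 4 + 2 = 6)
-Y(-38)*((-5 + x) + o(-1*0)) = -((-5 + 3) + 6)/(-48 - 38) = -(-2 + 6)/(-86) = -(-1)*4/86 = -1*(-2/43) = 2/43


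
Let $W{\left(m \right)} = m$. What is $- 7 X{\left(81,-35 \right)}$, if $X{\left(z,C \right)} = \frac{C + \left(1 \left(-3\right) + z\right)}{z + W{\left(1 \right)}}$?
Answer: $- \frac{301}{82} \approx -3.6707$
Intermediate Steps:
$X{\left(z,C \right)} = \frac{-3 + C + z}{1 + z}$ ($X{\left(z,C \right)} = \frac{C + \left(1 \left(-3\right) + z\right)}{z + 1} = \frac{C + \left(-3 + z\right)}{1 + z} = \frac{-3 + C + z}{1 + z}$)
$- 7 X{\left(81,-35 \right)} = - 7 \frac{-3 - 35 + 81}{1 + 81} = - 7 \cdot \frac{1}{82} \cdot 43 = \left(-7\right) \frac{43}{82} = - \frac{301}{82}$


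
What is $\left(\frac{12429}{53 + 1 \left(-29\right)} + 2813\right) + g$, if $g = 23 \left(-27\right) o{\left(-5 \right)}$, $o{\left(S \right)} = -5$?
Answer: $\frac{51487}{8} \approx 6435.9$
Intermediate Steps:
$g = 3105$ ($g = 23 \left(-27\right) \left(-5\right) = \left(-621\right) \left(-5\right) = 3105$)
$\left(\frac{12429}{53 + 1 \left(-29\right)} + 2813\right) + g = \left(\frac{12429}{53 + 1 \left(-29\right)} + 2813\right) + 3105 = \left(\frac{12429}{53 - 29} + 2813\right) + 3105 = \left(\frac{12429}{24} + 2813\right) + 3105 = \left(12429 \cdot \frac{1}{24} + 2813\right) + 3105 = \left(\frac{4143}{8} + 2813\right) + 3105 = \frac{26647}{8} + 3105 = \frac{51487}{8}$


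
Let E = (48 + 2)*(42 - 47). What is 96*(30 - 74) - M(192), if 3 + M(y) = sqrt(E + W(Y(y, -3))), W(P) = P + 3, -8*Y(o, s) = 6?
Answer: -4221 - I*sqrt(991)/2 ≈ -4221.0 - 15.74*I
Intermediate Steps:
Y(o, s) = -3/4 (Y(o, s) = -1/8*6 = -3/4)
E = -250 (E = 50*(-5) = -250)
W(P) = 3 + P
M(y) = -3 + I*sqrt(991)/2 (M(y) = -3 + sqrt(-250 + (3 - 3/4)) = -3 + sqrt(-250 + 9/4) = -3 + sqrt(-991/4) = -3 + I*sqrt(991)/2)
96*(30 - 74) - M(192) = 96*(30 - 74) - (-3 + I*sqrt(991)/2) = 96*(-44) + (3 - I*sqrt(991)/2) = -4224 + (3 - I*sqrt(991)/2) = -4221 - I*sqrt(991)/2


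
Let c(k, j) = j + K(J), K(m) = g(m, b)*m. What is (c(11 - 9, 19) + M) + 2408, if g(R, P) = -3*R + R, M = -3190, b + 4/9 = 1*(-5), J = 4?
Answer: -795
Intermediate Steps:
b = -49/9 (b = -4/9 + 1*(-5) = -4/9 - 5 = -49/9 ≈ -5.4444)
g(R, P) = -2*R
K(m) = -2*m² (K(m) = (-2*m)*m = -2*m²)
c(k, j) = -32 + j (c(k, j) = j - 2*4² = j - 2*16 = j - 32 = -32 + j)
(c(11 - 9, 19) + M) + 2408 = ((-32 + 19) - 3190) + 2408 = (-13 - 3190) + 2408 = -3203 + 2408 = -795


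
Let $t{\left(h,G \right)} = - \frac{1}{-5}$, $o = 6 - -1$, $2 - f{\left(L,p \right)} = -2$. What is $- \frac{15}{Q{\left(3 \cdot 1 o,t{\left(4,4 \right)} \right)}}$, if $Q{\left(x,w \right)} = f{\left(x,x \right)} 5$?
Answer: $- \frac{3}{4} \approx -0.75$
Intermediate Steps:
$f{\left(L,p \right)} = 4$ ($f{\left(L,p \right)} = 2 - -2 = 2 + 2 = 4$)
$o = 7$ ($o = 6 + 1 = 7$)
$t{\left(h,G \right)} = \frac{1}{5}$ ($t{\left(h,G \right)} = \left(-1\right) \left(- \frac{1}{5}\right) = \frac{1}{5}$)
$Q{\left(x,w \right)} = 20$ ($Q{\left(x,w \right)} = 4 \cdot 5 = 20$)
$- \frac{15}{Q{\left(3 \cdot 1 o,t{\left(4,4 \right)} \right)}} = - \frac{15}{20} = \left(-15\right) \frac{1}{20} = - \frac{3}{4}$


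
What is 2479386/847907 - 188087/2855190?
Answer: 6919637829431/2420935587330 ≈ 2.8582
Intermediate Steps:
2479386/847907 - 188087/2855190 = 6919637829431/2420935587330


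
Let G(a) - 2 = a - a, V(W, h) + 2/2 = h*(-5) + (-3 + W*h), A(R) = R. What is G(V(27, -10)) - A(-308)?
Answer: 310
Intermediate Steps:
V(W, h) = -4 - 5*h + W*h (V(W, h) = -1 + (h*(-5) + (-3 + W*h)) = -1 + (-5*h + (-3 + W*h)) = -1 + (-3 - 5*h + W*h) = -4 - 5*h + W*h)
G(a) = 2 (G(a) = 2 + (a - a) = 2 + 0 = 2)
G(V(27, -10)) - A(-308) = 2 - 1*(-308) = 2 + 308 = 310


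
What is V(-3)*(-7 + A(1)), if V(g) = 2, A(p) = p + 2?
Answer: -8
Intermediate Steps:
A(p) = 2 + p
V(-3)*(-7 + A(1)) = 2*(-7 + (2 + 1)) = 2*(-7 + 3) = 2*(-4) = -8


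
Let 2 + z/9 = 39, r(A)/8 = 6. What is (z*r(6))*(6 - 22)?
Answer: -255744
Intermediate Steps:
r(A) = 48 (r(A) = 8*6 = 48)
z = 333 (z = -18 + 9*39 = -18 + 351 = 333)
(z*r(6))*(6 - 22) = (333*48)*(6 - 22) = 15984*(-16) = -255744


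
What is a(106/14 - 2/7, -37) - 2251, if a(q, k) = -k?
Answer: -2214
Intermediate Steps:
a(106/14 - 2/7, -37) - 2251 = -1*(-37) - 2251 = 37 - 2251 = -2214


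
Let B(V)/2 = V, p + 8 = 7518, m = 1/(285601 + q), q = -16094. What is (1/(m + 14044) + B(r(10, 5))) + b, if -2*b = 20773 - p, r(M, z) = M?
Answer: -50048476734893/7569912618 ≈ -6611.5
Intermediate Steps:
m = 1/269507 (m = 1/(285601 - 16094) = 1/269507 ≈ 3.7105e-6)
p = 7510 (p = -8 + 7518 = 7510)
B(V) = 2*V
b = -13263/2 (b = -(20773 - 1*7510)/2 = -(20773 - 7510)/2 = -½*13263 = -13263/2 ≈ -6631.5)
(1/(m + 14044) + B(r(10, 5))) + b = (1/(1/269507 + 14044) + 2*10) - 13263/2 = (1/(3784956309/269507) + 20) - 13263/2 = (269507/3784956309 + 20) - 13263/2 = 75699395687/3784956309 - 13263/2 = -50048476734893/7569912618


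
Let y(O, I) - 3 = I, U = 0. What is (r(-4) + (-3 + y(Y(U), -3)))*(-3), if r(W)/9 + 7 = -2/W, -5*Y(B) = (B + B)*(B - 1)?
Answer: 369/2 ≈ 184.50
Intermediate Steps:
Y(B) = -2*B*(-1 + B)/5 (Y(B) = -(B + B)*(B - 1)/5 = -2*B*(-1 + B)/5)
y(O, I) = 3 + I
r(W) = -63 - 18/W (r(W) = -63 + 9*(-2/W) = -63 - 18/W)
(r(-4) + (-3 + y(Y(U), -3)))*(-3) = ((-63 - 18/(-4)) + (-3 + (3 - 3)))*(-3) = ((-63 - 18*(-¼)) + (-3 + 0))*(-3) = ((-63 + 9/2) - 3)*(-3) = (-117/2 - 3)*(-3) = -123/2*(-3) = 369/2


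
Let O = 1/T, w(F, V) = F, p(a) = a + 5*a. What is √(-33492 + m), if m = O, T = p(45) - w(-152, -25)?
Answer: I*√5964388906/422 ≈ 183.01*I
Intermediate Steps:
p(a) = 6*a
T = 422 (T = 6*45 - 1*(-152) = 270 + 152 = 422)
O = 1/422 ≈ 0.0023697
m = 1/422 ≈ 0.0023697
√(-33492 + m) = √(-33492 + 1/422) = √(-14133623/422) = I*√5964388906/422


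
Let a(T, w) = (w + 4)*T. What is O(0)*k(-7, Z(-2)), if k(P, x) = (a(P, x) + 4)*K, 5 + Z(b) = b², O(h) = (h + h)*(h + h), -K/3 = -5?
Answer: 0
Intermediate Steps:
a(T, w) = T*(4 + w) (a(T, w) = (4 + w)*T = T*(4 + w))
K = 15 (K = -3*(-5) = 15)
O(h) = 4*h² (O(h) = (2*h)*(2*h) = 4*h²)
Z(b) = -5 + b²
k(P, x) = 60 + 15*P*(4 + x) (k(P, x) = (P*(4 + x) + 4)*15 = (4 + P*(4 + x))*15 = 60 + 15*P*(4 + x))
O(0)*k(-7, Z(-2)) = (4*0²)*(60 + 15*(-7)*(4 + (-5 + (-2)²))) = (4*0)*(60 + 15*(-7)*(4 + (-5 + 4))) = 0*(60 + 15*(-7)*(4 - 1)) = 0*(60 + 15*(-7)*3) = 0*(60 - 315) = 0*(-255) = 0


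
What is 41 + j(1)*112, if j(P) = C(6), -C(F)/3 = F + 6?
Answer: -3991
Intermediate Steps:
C(F) = -18 - 3*F (C(F) = -3*(F + 6) = -3*(6 + F) = -18 - 3*F)
j(P) = -36 (j(P) = -18 - 3*6 = -18 - 18 = -36)
41 + j(1)*112 = 41 - 36*112 = 41 - 4032 = -3991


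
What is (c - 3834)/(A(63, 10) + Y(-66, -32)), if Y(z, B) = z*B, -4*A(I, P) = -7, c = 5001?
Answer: 4668/8455 ≈ 0.55210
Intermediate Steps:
A(I, P) = 7/4 (A(I, P) = -1/4*(-7) = 7/4)
Y(z, B) = B*z
(c - 3834)/(A(63, 10) + Y(-66, -32)) = (5001 - 3834)/(7/4 - 32*(-66)) = 1167/(7/4 + 2112) = 1167/(8455/4) = 1167*(4/8455) = 4668/8455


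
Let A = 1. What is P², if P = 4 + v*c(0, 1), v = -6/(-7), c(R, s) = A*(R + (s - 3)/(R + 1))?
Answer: 256/49 ≈ 5.2245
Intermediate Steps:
c(R, s) = R + (-3 + s)/(1 + R) (c(R, s) = 1*(R + (s - 3)/(R + 1)) = 1*(R + (-3 + s)/(1 + R)) = R + (-3 + s)/(1 + R))
v = 6/7 (v = -6*(-⅐) = 6/7 ≈ 0.85714)
P = 16/7 (P = 4 + 6*((-3 + 0 + 1 + 0²)/(1 + 0))/7 = 4 + 6*((-3 + 0 + 1 + 0)/1)/7 = 4 + 6*(1*(-2))/7 = 4 + (6/7)*(-2) = 4 - 12/7 = 16/7 ≈ 2.2857)
P² = (16/7)² = 256/49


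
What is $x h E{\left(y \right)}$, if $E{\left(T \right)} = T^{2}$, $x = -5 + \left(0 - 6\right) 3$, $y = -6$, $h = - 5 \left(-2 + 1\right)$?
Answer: $-4140$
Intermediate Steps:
$h = 5$ ($h = \left(-5\right) \left(-1\right) = 5$)
$x = -23$ ($x = -5 + \left(0 - 6\right) 3 = -5 - 18 = -23$)
$x h E{\left(y \right)} = \left(-23\right) 5 \left(-6\right)^{2} = \left(-115\right) 36 = -4140$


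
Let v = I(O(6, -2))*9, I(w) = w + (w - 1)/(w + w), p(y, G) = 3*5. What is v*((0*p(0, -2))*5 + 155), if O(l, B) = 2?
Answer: 12555/4 ≈ 3138.8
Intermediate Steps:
p(y, G) = 15
I(w) = w + (-1 + w)/(2*w) (I(w) = w + (-1 + w)/((2*w)) = w + (-1 + w)*(1/(2*w)) = w + (-1 + w)/(2*w))
v = 81/4 (v = (1/2 + 2 - 1/2/2)*9 = (1/2 + 2 - 1/2*1/2)*9 = (1/2 + 2 - 1/4)*9 = (9/4)*9 = 81/4 ≈ 20.250)
v*((0*p(0, -2))*5 + 155) = 81*((0*15)*5 + 155)/4 = 81*(0*5 + 155)/4 = 81*(0 + 155)/4 = (81/4)*155 = 12555/4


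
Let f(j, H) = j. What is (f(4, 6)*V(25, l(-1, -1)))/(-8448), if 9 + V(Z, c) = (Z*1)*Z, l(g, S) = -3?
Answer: -7/24 ≈ -0.29167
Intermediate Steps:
V(Z, c) = -9 + Z² (V(Z, c) = -9 + (Z*1)*Z = -9 + Z*Z = -9 + Z²)
(f(4, 6)*V(25, l(-1, -1)))/(-8448) = (4*(-9 + 25²))/(-8448) = (4*(-9 + 625))*(-1/8448) = (4*616)*(-1/8448) = 2464*(-1/8448) = -7/24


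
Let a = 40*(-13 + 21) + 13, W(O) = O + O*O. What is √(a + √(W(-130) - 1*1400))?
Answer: √(333 + √15370) ≈ 21.377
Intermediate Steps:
W(O) = O + O²
a = 333 (a = 40*8 + 13 = 320 + 13 = 333)
√(a + √(W(-130) - 1*1400)) = √(333 + √(-130*(1 - 130) - 1*1400)) = √(333 + √(-130*(-129) - 1400)) = √(333 + √(16770 - 1400)) = √(333 + √15370)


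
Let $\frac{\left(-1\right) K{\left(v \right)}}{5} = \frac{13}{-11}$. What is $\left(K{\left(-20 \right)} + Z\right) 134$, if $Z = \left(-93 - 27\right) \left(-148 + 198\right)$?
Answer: $- \frac{8835290}{11} \approx -8.0321 \cdot 10^{5}$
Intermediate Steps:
$K{\left(v \right)} = \frac{65}{11}$ ($K{\left(v \right)} = - 5 \frac{13}{-11} = - 5 \cdot 13 \left(- \frac{1}{11}\right) = \left(-5\right) \left(- \frac{13}{11}\right) = \frac{65}{11}$)
$Z = -6000$ ($Z = \left(-120\right) 50 = -6000$)
$\left(K{\left(-20 \right)} + Z\right) 134 = \left(\frac{65}{11} - 6000\right) 134 = \left(- \frac{65935}{11}\right) 134 = - \frac{8835290}{11}$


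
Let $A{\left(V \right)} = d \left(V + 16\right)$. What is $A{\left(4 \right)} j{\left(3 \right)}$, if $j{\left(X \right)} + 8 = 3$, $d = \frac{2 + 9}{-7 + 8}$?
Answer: $-1100$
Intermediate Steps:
$d = 11$ ($d = \frac{11}{1} = 11 \cdot 1 = 11$)
$j{\left(X \right)} = -5$ ($j{\left(X \right)} = -8 + 3 = -5$)
$A{\left(V \right)} = 176 + 11 V$ ($A{\left(V \right)} = 11 \left(V + 16\right) = 11 \left(16 + V\right) = 176 + 11 V$)
$A{\left(4 \right)} j{\left(3 \right)} = \left(176 + 11 \cdot 4\right) \left(-5\right) = \left(176 + 44\right) \left(-5\right) = 220 \left(-5\right) = -1100$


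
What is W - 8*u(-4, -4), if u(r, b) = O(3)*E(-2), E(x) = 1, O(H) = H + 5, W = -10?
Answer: -74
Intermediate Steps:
O(H) = 5 + H
u(r, b) = 8 (u(r, b) = (5 + 3)*1 = 8*1 = 8)
W - 8*u(-4, -4) = -10 - 8*8 = -10 - 64 = -74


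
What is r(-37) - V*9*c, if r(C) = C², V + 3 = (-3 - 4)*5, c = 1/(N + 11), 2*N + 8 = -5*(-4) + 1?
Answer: 48599/35 ≈ 1388.5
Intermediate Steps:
N = 13/2 (N = -4 + (-5*(-4) + 1)/2 = -4 + (20 + 1)/2 = -4 + (½)*21 = -4 + 21/2 = 13/2 ≈ 6.5000)
c = 2/35 (c = 1/(13/2 + 11) = 1/(35/2) = 2/35 ≈ 0.057143)
V = -38 (V = -3 + (-3 - 4)*5 = -3 - 7*5 = -3 - 35 = -38)
r(-37) - V*9*c = (-37)² - (-38*9)*2/35 = 1369 - (-342)*2/35 = 1369 - 1*(-684/35) = 1369 + 684/35 = 48599/35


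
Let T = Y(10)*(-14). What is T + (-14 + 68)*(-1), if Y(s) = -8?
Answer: 58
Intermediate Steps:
T = 112 (T = -8*(-14) = 112)
T + (-14 + 68)*(-1) = 112 + (-14 + 68)*(-1) = 112 + 54*(-1) = 112 - 54 = 58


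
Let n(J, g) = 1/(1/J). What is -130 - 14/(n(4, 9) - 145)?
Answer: -18316/141 ≈ -129.90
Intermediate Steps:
n(J, g) = J
-130 - 14/(n(4, 9) - 145) = -130 - 14/(4 - 145) = -130 - 14/(-141) = -130 - 14*(-1/141) = -130 + 14/141 = -18316/141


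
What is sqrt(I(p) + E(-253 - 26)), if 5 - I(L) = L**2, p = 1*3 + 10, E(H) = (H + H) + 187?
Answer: I*sqrt(535) ≈ 23.13*I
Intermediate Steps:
E(H) = 187 + 2*H (E(H) = 2*H + 187 = 187 + 2*H)
p = 13 (p = 3 + 10 = 13)
I(L) = 5 - L**2
sqrt(I(p) + E(-253 - 26)) = sqrt((5 - 1*13**2) + (187 + 2*(-253 - 26))) = sqrt((5 - 1*169) + (187 + 2*(-279))) = sqrt((5 - 169) + (187 - 558)) = sqrt(-164 - 371) = sqrt(-535) = I*sqrt(535)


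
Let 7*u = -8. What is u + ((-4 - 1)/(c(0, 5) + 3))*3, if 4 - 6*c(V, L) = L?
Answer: -766/119 ≈ -6.4370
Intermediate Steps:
u = -8/7 (u = (⅐)*(-8) = -8/7 ≈ -1.1429)
c(V, L) = ⅔ - L/6
u + ((-4 - 1)/(c(0, 5) + 3))*3 = -8/7 + ((-4 - 1)/((⅔ - ⅙*5) + 3))*3 = -8/7 - 5/((⅔ - ⅚) + 3)*3 = -8/7 - 5/(-⅙ + 3)*3 = -8/7 - 5/17/6*3 = -8/7 - 5*6/17*3 = -8/7 - 30/17*3 = -8/7 - 90/17 = -766/119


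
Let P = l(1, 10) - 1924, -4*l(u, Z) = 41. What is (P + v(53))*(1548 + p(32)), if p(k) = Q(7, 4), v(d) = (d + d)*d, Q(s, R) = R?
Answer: 5717180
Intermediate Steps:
v(d) = 2*d**2 (v(d) = (2*d)*d = 2*d**2)
l(u, Z) = -41/4 (l(u, Z) = -1/4*41 = -41/4)
p(k) = 4
P = -7737/4 (P = -41/4 - 1924 = -7737/4 ≈ -1934.3)
(P + v(53))*(1548 + p(32)) = (-7737/4 + 2*53**2)*(1548 + 4) = (-7737/4 + 2*2809)*1552 = (-7737/4 + 5618)*1552 = (14735/4)*1552 = 5717180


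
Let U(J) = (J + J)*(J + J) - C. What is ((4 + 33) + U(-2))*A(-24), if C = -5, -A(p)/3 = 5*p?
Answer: 20880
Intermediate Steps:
A(p) = -15*p
U(J) = 5 + 4*J**2 (U(J) = (J + J)*(J + J) - 1*(-5) = (2*J)*(2*J) + 5 = 4*J**2 + 5 = 5 + 4*J**2)
((4 + 33) + U(-2))*A(-24) = ((4 + 33) + (5 + 4*(-2)**2))*(-15*(-24)) = (37 + (5 + 4*4))*360 = (37 + (5 + 16))*360 = (37 + 21)*360 = 58*360 = 20880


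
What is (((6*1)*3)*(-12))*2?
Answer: -432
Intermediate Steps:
(((6*1)*3)*(-12))*2 = ((6*3)*(-12))*2 = (18*(-12))*2 = -216*2 = -432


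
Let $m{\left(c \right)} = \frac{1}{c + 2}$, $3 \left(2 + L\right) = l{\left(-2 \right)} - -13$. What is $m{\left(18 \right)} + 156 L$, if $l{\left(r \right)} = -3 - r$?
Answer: $\frac{6241}{20} \approx 312.05$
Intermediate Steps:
$L = 2$ ($L = -2 + \frac{\left(-3 - -2\right) - -13}{3} = -2 + \frac{\left(-3 + 2\right) + 13}{3} = -2 + \frac{-1 + 13}{3} = -2 + \frac{1}{3} \cdot 12 = -2 + 4 = 2$)
$m{\left(c \right)} = \frac{1}{2 + c}$
$m{\left(18 \right)} + 156 L = \frac{1}{2 + 18} + 156 \cdot 2 = \frac{1}{20} + 312 = \frac{6241}{20}$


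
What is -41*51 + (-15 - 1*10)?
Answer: -2116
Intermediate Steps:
-41*51 + (-15 - 1*10) = -2091 + (-15 - 10) = -2091 - 25 = -2116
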